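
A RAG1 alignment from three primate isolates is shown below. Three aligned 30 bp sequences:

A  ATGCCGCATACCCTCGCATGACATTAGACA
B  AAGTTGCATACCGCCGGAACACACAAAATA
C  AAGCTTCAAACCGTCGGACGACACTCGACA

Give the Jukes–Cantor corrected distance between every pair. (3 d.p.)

d(A,B) = 0.572, d(A,C) = 0.383, d(B,C) = 0.441

A–B: 12/30 sites differ → p = 0.4, d = −0.75 ln(1 − 0.533333) = 0.571605 ≈ 0.572.
A–C: 9/30 sites differ → p = 0.3, d = −0.75 ln(1 − 0.4) = 0.383119 ≈ 0.383.
B–C: 10/30 sites differ → p ≈ 0.333333, d = −0.75 ln(1 − 0.444444) = 0.440839 ≈ 0.441.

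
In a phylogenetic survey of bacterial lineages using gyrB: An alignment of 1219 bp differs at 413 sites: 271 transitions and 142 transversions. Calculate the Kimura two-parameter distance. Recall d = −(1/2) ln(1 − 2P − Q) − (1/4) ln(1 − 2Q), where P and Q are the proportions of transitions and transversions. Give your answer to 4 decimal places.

P = 271/1219 ≈ 0.222313 and Q = 142/1219 ≈ 0.116489.
Under the Kimura two-parameter model, d = −½ ln(1 − 2P − Q) − ¼ ln(1 − 2Q).
1 − 2P − Q = 0.438885, giving −½ ln(0.438885) = 0.411759.
1 − 2Q = 0.767022, giving −¼ ln(0.767022) = 0.066310.
d = 0.411759 + 0.066310 = 0.478069.

0.4781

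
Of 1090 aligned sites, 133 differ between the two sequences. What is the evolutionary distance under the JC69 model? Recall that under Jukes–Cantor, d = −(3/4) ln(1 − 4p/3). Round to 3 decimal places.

p = 133/1090 ≈ 0.122018.
d = −(3/4) ln(1 − 4p/3) = −0.75 ln(1 − 0.162691) = −0.75 ln(0.837309)
  = −0.75 × (-0.177562) = 0.133172 substitutions/site.

0.133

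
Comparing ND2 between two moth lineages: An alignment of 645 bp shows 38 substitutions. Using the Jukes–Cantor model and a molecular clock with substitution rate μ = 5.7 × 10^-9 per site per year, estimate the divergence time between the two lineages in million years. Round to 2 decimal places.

p = 38/645 ≈ 0.058915.
d = −(3/4) ln(1 − 4p/3) = −0.75 ln(1 − 0.078553) = −0.75 ln(0.921447)
  = −0.75 × (-0.081810) = 0.061358 substitutions/site.
Under a molecular clock d = 2μt, so t = d/(2μ) = 0.061358 / (2 × 5.7 × 10^-9) = 5.38 million years.

5.38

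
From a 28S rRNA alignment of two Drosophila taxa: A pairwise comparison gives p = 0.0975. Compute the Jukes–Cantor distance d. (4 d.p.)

d = −(3/4) ln(1 − 4p/3) = −0.75 ln(1 − 0.13) = −0.75 ln(0.87)
  = −0.75 × (-0.139262) = 0.104447 substitutions/site.

0.1044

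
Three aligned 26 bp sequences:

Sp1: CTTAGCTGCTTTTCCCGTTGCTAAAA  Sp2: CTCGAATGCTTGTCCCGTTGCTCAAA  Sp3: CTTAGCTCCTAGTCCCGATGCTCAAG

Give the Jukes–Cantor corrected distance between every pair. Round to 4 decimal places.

d(Sp1,Sp2) = 0.2758, d(Sp1,Sp3) = 0.2758, d(Sp2,Sp3) = 0.3961

Sp1–Sp2: 6/26 sites differ → p ≈ 0.230769, d = −0.75 ln(1 − 0.307692) = 0.275793 ≈ 0.2758.
Sp1–Sp3: 6/26 sites differ → p ≈ 0.230769, d = −0.75 ln(1 − 0.307692) = 0.275793 ≈ 0.2758.
Sp2–Sp3: 8/26 sites differ → p ≈ 0.307692, d = −0.75 ln(1 − 0.410256) = 0.396050 ≈ 0.3961.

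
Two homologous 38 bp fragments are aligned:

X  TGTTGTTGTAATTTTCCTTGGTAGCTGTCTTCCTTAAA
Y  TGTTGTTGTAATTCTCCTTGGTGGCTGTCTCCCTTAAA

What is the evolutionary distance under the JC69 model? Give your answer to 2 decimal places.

The sequences differ at 3 of 38 sites (14, 23, 31), so p = 3/38 ≈ 0.078947.
d = −(3/4) ln(1 − 4p/3) = −0.75 ln(1 − 0.105263) = −0.75 ln(0.894737)
  = −0.75 × (-0.111225) = 0.083419 substitutions/site.

0.08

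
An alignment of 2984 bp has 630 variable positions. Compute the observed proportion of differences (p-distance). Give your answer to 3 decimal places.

p = 630/2984 = 0.211126… ≈ 0.211 (to 3 d.p.).

0.211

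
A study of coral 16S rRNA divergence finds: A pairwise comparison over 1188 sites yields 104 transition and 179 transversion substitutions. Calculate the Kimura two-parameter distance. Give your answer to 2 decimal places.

0.29

P = 104/1188 ≈ 0.087542 and Q = 179/1188 ≈ 0.150673.
Under the Kimura two-parameter model, d = −½ ln(1 − 2P − Q) − ¼ ln(1 − 2Q).
1 − 2P − Q = 0.674243, giving −½ ln(0.674243) = 0.197082.
1 − 2Q = 0.698654, giving −¼ ln(0.698654) = 0.089650.
d = 0.197082 + 0.089650 = 0.286732.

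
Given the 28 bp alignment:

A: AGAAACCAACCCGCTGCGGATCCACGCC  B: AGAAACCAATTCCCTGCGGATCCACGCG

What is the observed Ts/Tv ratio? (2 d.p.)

Transitions are A↔G and C↔T; transversions are all other mismatches.
Transitions: 2. Transversions: 2.
R = 2/2 = 1.00.

1.00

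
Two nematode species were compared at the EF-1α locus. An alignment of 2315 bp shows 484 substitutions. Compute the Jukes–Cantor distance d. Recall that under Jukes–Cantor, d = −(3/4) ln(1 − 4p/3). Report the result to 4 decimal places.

0.2451

p = 484/2315 ≈ 0.209071.
d = −(3/4) ln(1 − 4p/3) = −0.75 ln(1 − 0.278761) = −0.75 ln(0.721239)
  = −0.75 × (-0.326785) = 0.245089 substitutions/site.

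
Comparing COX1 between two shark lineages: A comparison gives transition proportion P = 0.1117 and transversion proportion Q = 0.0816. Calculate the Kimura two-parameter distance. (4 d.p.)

0.2265

Under the Kimura two-parameter model, d = −½ ln(1 − 2P − Q) − ¼ ln(1 − 2Q).
1 − 2P − Q = 0.695, giving −½ ln(0.695) = 0.181922.
1 − 2Q = 0.8368, giving −¼ ln(0.8368) = 0.044543.
d = 0.181922 + 0.044543 = 0.226465.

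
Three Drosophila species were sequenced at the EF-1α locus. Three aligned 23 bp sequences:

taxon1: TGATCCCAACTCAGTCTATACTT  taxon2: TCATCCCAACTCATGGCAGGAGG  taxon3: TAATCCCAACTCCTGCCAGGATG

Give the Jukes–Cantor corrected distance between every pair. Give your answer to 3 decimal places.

d(taxon1,taxon2) = 0.650, d(taxon1,taxon3) = 0.553, d(taxon2,taxon3) = 0.198

taxon1–taxon2: 10/23 sites differ → p ≈ 0.434783, d = −0.75 ln(1 − 0.579711) = 0.650110 ≈ 0.650.
taxon1–taxon3: 9/23 sites differ → p ≈ 0.391304, d = −0.75 ln(1 − 0.521739) = 0.553199 ≈ 0.553.
taxon2–taxon3: 4/23 sites differ → p ≈ 0.173913, d = −0.75 ln(1 − 0.231884) = 0.197861 ≈ 0.198.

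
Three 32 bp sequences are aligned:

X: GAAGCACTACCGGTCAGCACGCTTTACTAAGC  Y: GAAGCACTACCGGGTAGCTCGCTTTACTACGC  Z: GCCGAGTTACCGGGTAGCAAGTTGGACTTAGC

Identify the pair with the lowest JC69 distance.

X–Y: 4/32 differ, p = 0.125, d = 0.137.
X–Z: 12/32 differ, p = 0.375, d = 0.520.
Y–Z: 12/32 differ, p = 0.375, d = 0.520.
The smallest distance is between X and Y.

X and Y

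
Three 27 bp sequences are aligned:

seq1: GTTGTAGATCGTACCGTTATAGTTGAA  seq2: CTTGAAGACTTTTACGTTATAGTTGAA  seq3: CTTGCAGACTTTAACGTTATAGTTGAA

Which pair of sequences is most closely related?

seq2 and seq3

seq1–seq2: 7/27 differ, p = 0.259, d = 0.318.
seq1–seq3: 6/27 differ, p = 0.222, d = 0.264.
seq2–seq3: 2/27 differ, p = 0.074, d = 0.078.
The smallest distance is between seq2 and seq3.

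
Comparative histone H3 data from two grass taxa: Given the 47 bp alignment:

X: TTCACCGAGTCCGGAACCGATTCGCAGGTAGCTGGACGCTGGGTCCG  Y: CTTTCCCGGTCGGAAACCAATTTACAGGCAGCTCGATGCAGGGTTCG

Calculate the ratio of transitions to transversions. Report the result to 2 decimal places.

2.00

Transitions are A↔G and C↔T; transversions are all other mismatches.
Transitions: 10. Transversions: 5.
R = 10/5 = 2.00.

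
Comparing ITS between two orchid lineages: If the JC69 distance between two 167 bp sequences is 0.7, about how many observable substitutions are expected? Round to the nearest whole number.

76

Invert JC69: p = (3/4)(1 − e^(−4d/3)) = 0.75 × (1 − e^(-0.933333)) = 0.75 × (1 − 0.393241) = 0.455069.
Expected differing sites = pL ≈ 0.455069 × 167 = 75.996523 ≈ 76.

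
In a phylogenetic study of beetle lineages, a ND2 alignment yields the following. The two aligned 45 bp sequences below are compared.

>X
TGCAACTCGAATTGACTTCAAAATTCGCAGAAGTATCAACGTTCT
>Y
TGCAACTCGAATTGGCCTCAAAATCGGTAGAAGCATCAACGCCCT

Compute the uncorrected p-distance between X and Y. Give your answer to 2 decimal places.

The sequences differ at 8 of 45 positions (sites 15, 17, 25, 26, 28, 34, 42, 43).
p = 8/45 = 0.177777… ≈ 0.18 (to 2 d.p.).

0.18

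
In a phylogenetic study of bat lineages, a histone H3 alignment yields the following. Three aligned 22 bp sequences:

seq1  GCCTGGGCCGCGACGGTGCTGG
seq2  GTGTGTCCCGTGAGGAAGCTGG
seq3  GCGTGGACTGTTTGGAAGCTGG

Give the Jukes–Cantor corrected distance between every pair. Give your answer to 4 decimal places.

seq1–seq2: 8/22 sites differ → p ≈ 0.363636, d = −0.75 ln(1 − 0.484848) = 0.497470 ≈ 0.4975.
seq1–seq3: 9/22 sites differ → p ≈ 0.409091, d = −0.75 ln(1 − 0.545455) = 0.591344 ≈ 0.5913.
seq2–seq3: 6/22 sites differ → p ≈ 0.272727, d = −0.75 ln(1 − 0.363636) = 0.338988 ≈ 0.3390.

d(seq1,seq2) = 0.4975, d(seq1,seq3) = 0.5913, d(seq2,seq3) = 0.3390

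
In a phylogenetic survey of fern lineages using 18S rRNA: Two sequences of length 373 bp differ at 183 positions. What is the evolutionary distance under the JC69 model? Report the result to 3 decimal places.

p = 183/373 ≈ 0.490617.
d = −(3/4) ln(1 − 4p/3) = −0.75 ln(1 − 0.654156) = −0.75 ln(0.345844)
  = −0.75 × (-1.061767) = 0.796325 substitutions/site.

0.796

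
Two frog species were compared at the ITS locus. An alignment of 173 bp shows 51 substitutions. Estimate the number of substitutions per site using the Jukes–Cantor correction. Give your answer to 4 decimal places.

0.3745

p = 51/173 ≈ 0.294798.
d = −(3/4) ln(1 − 4p/3) = −0.75 ln(1 − 0.393064) = −0.75 ln(0.606936)
  = −0.75 × (-0.499332) = 0.374499 substitutions/site.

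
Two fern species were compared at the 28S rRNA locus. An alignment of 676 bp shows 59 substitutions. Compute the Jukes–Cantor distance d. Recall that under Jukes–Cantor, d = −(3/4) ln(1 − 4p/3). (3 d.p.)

p = 59/676 ≈ 0.087278.
d = −(3/4) ln(1 − 4p/3) = −0.75 ln(1 − 0.116371) = −0.75 ln(0.883629)
  = −0.75 × (-0.123718) = 0.092789 substitutions/site.

0.093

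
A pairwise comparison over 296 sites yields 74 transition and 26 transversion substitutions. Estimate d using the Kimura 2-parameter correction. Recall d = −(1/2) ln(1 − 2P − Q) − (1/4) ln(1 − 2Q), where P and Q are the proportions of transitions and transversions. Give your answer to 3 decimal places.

0.491

P = 74/296 = 0.25 and Q = 26/296 ≈ 0.087838.
Under the Kimura two-parameter model, d = −½ ln(1 − 2P − Q) − ¼ ln(1 − 2Q).
1 − 2P − Q = 0.412162, giving −½ ln(0.412162) = 0.443169.
1 − 2Q = 0.824324, giving −¼ ln(0.824324) = 0.048298.
d = 0.443169 + 0.048298 = 0.491467.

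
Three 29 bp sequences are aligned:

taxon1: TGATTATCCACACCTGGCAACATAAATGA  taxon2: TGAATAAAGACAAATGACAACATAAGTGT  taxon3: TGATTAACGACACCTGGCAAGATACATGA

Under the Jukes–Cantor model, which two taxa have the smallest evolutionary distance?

taxon1 and taxon3

taxon1–taxon2: 9/29 differ, p = 0.310, d = 0.401.
taxon1–taxon3: 4/29 differ, p = 0.138, d = 0.152.
taxon2–taxon3: 9/29 differ, p = 0.310, d = 0.401.
The smallest distance is between taxon1 and taxon3.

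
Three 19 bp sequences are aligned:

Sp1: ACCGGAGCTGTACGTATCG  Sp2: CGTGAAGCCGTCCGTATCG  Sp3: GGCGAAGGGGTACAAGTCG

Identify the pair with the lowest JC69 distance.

Sp1 and Sp2

Sp1–Sp2: 6/19 differ, p = 0.316, d = 0.410.
Sp1–Sp3: 8/19 differ, p = 0.421, d = 0.618.
Sp2–Sp3: 8/19 differ, p = 0.421, d = 0.618.
The smallest distance is between Sp1 and Sp2.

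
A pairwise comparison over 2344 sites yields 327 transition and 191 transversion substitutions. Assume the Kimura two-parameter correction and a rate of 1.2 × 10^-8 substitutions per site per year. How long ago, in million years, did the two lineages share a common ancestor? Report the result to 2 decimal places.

11.17

P = 327/2344 ≈ 0.139505 and Q = 191/2344 ≈ 0.081485.
Under the Kimura two-parameter model, d = −½ ln(1 − 2P − Q) − ¼ ln(1 − 2Q).
1 − 2P − Q = 0.639505, giving −½ ln(0.639505) = 0.223530.
1 − 2Q = 0.83703, giving −¼ ln(0.83703) = 0.044474.
d = 0.223530 + 0.044474 = 0.268004.
Under a molecular clock d = 2μt, so t = d/(2μ) = 0.268004 / (2 × 1.2 × 10^-8) = 11.17 million years.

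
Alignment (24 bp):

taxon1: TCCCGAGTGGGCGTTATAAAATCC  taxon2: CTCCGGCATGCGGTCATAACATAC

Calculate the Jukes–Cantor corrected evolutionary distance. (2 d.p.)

0.71

The sequences differ at 11 of 24 sites, so p = 11/24 ≈ 0.458333.
d = −(3/4) ln(1 − 4p/3) = −0.75 ln(1 − 0.611111) = −0.75 ln(0.388889)
  = −0.75 × (-0.944461) = 0.708346 substitutions/site.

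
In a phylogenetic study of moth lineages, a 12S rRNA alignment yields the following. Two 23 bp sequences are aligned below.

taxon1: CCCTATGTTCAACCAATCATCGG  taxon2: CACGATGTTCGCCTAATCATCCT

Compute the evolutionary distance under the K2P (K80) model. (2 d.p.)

0.39

Of 23 sites, 2 differences are transitions and 5 are transversions, so P = 2/23 ≈ 0.086957 and Q = 5/23 ≈ 0.217391.
Under the Kimura two-parameter model, d = −½ ln(1 − 2P − Q) − ¼ ln(1 − 2Q).
1 − 2P − Q = 0.608695, giving −½ ln(0.608695) = 0.248219.
1 − 2Q = 0.565218, giving −¼ ln(0.565218) = 0.142636.
d = 0.248219 + 0.142636 = 0.390855.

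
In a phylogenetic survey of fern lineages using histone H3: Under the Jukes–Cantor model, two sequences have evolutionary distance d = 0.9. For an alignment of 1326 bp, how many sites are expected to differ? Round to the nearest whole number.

Invert JC69: p = (3/4)(1 − e^(−4d/3)) = 0.75 × (1 − e^(-1.2)) = 0.75 × (1 − 0.301194) = 0.524105.
Expected differing sites = pL ≈ 0.524105 × 1326 = 694.96323 ≈ 695.

695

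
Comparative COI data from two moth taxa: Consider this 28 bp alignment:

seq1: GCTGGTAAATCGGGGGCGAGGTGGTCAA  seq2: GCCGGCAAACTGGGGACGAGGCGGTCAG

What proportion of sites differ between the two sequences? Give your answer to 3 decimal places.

The sequences differ at 7 of 28 positions (sites 3, 6, 10, 11, 16, 22, 28).
p = 7/28 = 0.250.

0.250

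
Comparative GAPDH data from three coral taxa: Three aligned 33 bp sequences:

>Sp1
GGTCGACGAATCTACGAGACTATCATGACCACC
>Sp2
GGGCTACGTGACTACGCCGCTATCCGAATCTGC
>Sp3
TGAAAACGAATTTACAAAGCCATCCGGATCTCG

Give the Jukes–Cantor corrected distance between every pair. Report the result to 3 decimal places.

Sp1–Sp2: 14/33 sites differ → p ≈ 0.424242, d = −0.75 ln(1 − 0.565656) = 0.625439 ≈ 0.625.
Sp1–Sp3: 14/33 sites differ → p ≈ 0.424242, d = −0.75 ln(1 − 0.565656) = 0.625439 ≈ 0.625.
Sp2–Sp3: 15/33 sites differ → p ≈ 0.454545, d = −0.75 ln(1 − 0.60606) = 0.698667 ≈ 0.699.

d(Sp1,Sp2) = 0.625, d(Sp1,Sp3) = 0.625, d(Sp2,Sp3) = 0.699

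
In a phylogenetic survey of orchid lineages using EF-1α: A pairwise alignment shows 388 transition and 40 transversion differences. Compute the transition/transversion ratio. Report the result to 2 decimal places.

R = 388/40 = 9.70.

9.70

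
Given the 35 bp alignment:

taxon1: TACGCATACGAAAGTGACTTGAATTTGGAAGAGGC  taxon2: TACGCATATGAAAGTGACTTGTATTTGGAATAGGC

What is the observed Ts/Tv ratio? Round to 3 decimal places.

0.500

Transitions are A↔G and C↔T; transversions are all other mismatches.
Transitions: 1. Transversions: 2.
R = 1/2 = 0.500.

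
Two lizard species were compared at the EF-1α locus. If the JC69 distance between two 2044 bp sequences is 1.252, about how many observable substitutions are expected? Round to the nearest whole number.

1244

Invert JC69: p = (3/4)(1 − e^(−4d/3)) = 0.75 × (1 − e^(-1.669333)) = 0.75 × (1 − 0.188373) = 0.608720.
Expected differing sites = pL ≈ 0.608720 × 2044 = 1244.22368 ≈ 1244.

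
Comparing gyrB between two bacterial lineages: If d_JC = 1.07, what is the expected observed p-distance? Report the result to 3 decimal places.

0.570

p = (3/4)(1 − e^(−4d/3)) = 0.75 × (1 − e^(-1.426667)) = 0.75 × (1 − 0.240108) = 0.569919.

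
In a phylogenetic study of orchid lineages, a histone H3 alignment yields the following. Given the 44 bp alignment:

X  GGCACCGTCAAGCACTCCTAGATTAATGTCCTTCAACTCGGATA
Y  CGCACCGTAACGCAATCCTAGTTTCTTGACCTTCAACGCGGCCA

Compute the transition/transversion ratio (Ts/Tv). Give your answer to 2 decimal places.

Transitions are A↔G and C↔T; transversions are all other mismatches.
Transitions: 1. Transversions: 10.
R = 1/10 = 0.10.

0.10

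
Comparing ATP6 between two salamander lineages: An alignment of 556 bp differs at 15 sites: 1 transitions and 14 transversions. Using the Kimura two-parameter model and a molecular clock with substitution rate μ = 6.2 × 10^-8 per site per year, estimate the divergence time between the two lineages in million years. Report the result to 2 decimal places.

P = 1/556 ≈ 0.001799 and Q = 14/556 ≈ 0.02518.
Under the Kimura two-parameter model, d = −½ ln(1 − 2P − Q) − ¼ ln(1 − 2Q).
1 − 2P − Q = 0.971222, giving −½ ln(0.971222) = 0.014600.
1 − 2Q = 0.94964, giving −¼ ln(0.94964) = 0.012918.
d = 0.014600 + 0.012918 = 0.027518.
Under a molecular clock d = 2μt, so t = d/(2μ) = 0.027518 / (2 × 6.2 × 10^-8) = 0.22 million years.

0.22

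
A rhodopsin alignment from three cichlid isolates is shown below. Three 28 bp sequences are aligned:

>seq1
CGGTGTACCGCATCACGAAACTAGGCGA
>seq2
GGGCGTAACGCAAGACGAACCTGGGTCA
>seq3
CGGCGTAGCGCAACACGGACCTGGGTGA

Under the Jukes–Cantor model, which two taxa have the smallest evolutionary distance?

seq1–seq2: 9/28 differ, p = 0.321, d = 0.420.
seq1–seq3: 7/28 differ, p = 0.250, d = 0.304.
seq2–seq3: 5/28 differ, p = 0.179, d = 0.204.
The smallest distance is between seq2 and seq3.

seq2 and seq3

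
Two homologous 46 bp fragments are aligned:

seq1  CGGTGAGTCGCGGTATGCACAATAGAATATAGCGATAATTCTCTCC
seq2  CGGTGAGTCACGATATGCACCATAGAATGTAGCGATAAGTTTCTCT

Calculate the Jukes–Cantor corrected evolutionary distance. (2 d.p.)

The sequences differ at 7 of 46 sites (10, 13, 21, 29, 39, 41, 46), so p = 7/46 ≈ 0.152174.
d = −(3/4) ln(1 − 4p/3) = −0.75 ln(1 − 0.202899) = −0.75 ln(0.797101)
  = −0.75 × (-0.226774) = 0.170081 substitutions/site.

0.17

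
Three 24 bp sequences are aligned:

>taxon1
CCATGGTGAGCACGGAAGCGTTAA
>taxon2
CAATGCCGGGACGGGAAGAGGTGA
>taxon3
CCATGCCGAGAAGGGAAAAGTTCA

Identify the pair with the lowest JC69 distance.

taxon1–taxon2: 10/24 differ, p = 0.417, d = 0.608.
taxon1–taxon3: 7/24 differ, p = 0.292, d = 0.369.
taxon2–taxon3: 6/24 differ, p = 0.250, d = 0.304.
The smallest distance is between taxon2 and taxon3.

taxon2 and taxon3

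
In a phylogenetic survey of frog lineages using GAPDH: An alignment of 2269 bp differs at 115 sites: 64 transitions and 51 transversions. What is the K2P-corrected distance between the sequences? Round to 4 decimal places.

0.0526

P = 64/2269 ≈ 0.028206 and Q = 51/2269 ≈ 0.022477.
Under the Kimura two-parameter model, d = −½ ln(1 − 2P − Q) − ¼ ln(1 − 2Q).
1 − 2P − Q = 0.921111, giving −½ ln(0.921111) = 0.041087.
1 − 2Q = 0.955046, giving −¼ ln(0.955046) = 0.011499.
d = 0.041087 + 0.011499 = 0.052586.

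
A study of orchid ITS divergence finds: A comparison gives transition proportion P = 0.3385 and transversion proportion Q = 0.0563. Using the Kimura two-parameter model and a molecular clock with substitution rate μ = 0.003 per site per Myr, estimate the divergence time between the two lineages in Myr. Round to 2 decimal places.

Under the Kimura two-parameter model, d = −½ ln(1 − 2P − Q) − ¼ ln(1 − 2Q).
1 − 2P − Q = 0.2667, giving −½ ln(0.2667) = 0.660815.
1 − 2Q = 0.8874, giving −¼ ln(0.8874) = 0.029865.
d = 0.660815 + 0.029865 = 0.690680.
Under a molecular clock d = 2μt, so t = d/(2μ) = 0.690680 / (2 × 0.003) = 115.11 Myr.

115.11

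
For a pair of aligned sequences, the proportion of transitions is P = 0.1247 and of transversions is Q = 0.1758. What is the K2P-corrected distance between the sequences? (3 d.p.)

0.385

Under the Kimura two-parameter model, d = −½ ln(1 − 2P − Q) − ¼ ln(1 − 2Q).
1 − 2P − Q = 0.5748, giving −½ ln(0.5748) = 0.276867.
1 − 2Q = 0.6484, giving −¼ ln(0.6484) = 0.108312.
d = 0.276867 + 0.108312 = 0.385179.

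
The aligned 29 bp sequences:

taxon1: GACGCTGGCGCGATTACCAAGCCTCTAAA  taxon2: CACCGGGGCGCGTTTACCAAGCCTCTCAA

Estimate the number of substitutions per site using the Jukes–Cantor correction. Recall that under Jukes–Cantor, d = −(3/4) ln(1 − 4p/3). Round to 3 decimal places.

0.242

The sequences differ at 6 of 29 sites (1, 4, 5, 6, 13, 27), so p = 6/29 ≈ 0.206897.
d = −(3/4) ln(1 − 4p/3) = −0.75 ln(1 − 0.275863) = −0.75 ln(0.724137)
  = −0.75 × (-0.322775) = 0.242081 substitutions/site.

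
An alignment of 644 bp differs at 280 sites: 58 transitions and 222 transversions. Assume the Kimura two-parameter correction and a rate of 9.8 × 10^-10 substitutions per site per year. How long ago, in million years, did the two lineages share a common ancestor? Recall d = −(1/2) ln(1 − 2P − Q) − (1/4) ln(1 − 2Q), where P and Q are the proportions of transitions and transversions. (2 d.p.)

P = 58/644 ≈ 0.090062 and Q = 222/644 ≈ 0.34472.
Under the Kimura two-parameter model, d = −½ ln(1 − 2P − Q) − ¼ ln(1 − 2Q).
1 − 2P − Q = 0.475156, giving −½ ln(0.475156) = 0.372056.
1 − 2Q = 0.31056, giving −¼ ln(0.31056) = 0.292345.
d = 0.372056 + 0.292345 = 0.664401.
Under a molecular clock d = 2μt, so t = d/(2μ) = 0.664401 / (2 × 9.8 × 10^-10) = 338.98 million years.

338.98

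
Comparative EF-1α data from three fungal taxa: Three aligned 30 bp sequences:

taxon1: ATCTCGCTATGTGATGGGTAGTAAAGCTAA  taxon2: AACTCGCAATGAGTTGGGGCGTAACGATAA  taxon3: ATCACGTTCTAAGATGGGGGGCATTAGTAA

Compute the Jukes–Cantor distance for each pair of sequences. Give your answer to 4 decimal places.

d(taxon1,taxon2) = 0.3295, d(taxon1,taxon3) = 0.5716, d(taxon2,taxon3) = 0.6467

taxon1–taxon2: 8/30 sites differ → p ≈ 0.266667, d = −0.75 ln(1 − 0.355556) = 0.329526 ≈ 0.3295.
taxon1–taxon3: 12/30 sites differ → p = 0.4, d = −0.75 ln(1 − 0.533333) = 0.571605 ≈ 0.5716.
taxon2–taxon3: 13/30 sites differ → p ≈ 0.433333, d = −0.75 ln(1 − 0.577777) = 0.646666 ≈ 0.6467.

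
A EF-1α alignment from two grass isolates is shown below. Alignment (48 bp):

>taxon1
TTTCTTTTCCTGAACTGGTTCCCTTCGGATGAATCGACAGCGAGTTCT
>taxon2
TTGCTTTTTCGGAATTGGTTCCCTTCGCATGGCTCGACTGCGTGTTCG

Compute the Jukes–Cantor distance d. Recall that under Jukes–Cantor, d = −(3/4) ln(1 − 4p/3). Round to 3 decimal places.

0.244

The sequences differ at 10 of 48 sites (3, 9, 11, 15, 28, 32, 33, 39, 43, 48), so p = 10/48 ≈ 0.208333.
d = −(3/4) ln(1 − 4p/3) = −0.75 ln(1 − 0.277777) = −0.75 ln(0.722223)
  = −0.75 × (-0.325421) = 0.244066 substitutions/site.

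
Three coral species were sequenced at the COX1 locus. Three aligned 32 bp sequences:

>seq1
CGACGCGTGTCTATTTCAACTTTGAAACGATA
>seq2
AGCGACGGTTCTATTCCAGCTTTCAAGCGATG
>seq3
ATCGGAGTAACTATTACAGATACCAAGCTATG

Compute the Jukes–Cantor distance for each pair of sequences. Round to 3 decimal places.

seq1–seq2: 11/32 sites differ → p = 0.34375, d = −0.75 ln(1 − 0.458333) = 0.459828 ≈ 0.460.
seq1–seq3: 16/32 sites differ → p = 0.5, d = −0.75 ln(1 − 0.666667) = 0.823960 ≈ 0.824.
seq2–seq3: 11/32 sites differ → p = 0.34375, d = −0.75 ln(1 − 0.458333) = 0.459828 ≈ 0.460.

d(seq1,seq2) = 0.460, d(seq1,seq3) = 0.824, d(seq2,seq3) = 0.460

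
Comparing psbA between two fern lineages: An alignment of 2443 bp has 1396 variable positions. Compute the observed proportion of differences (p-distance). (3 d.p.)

p = 1396/2443 = 0.571428… ≈ 0.571 (to 3 d.p.).

0.571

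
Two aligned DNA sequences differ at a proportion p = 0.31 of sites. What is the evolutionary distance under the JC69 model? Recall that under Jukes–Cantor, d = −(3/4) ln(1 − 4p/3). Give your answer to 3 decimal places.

0.400

d = −(3/4) ln(1 − 4p/3) = −0.75 ln(1 − 0.413333) = −0.75 ln(0.586667)
  = −0.75 × (-0.533298) = 0.399974 substitutions/site.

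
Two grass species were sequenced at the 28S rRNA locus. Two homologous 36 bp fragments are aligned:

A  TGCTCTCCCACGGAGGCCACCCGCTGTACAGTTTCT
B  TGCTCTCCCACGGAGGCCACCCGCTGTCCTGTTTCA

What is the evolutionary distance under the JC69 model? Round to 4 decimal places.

0.0883

The sequences differ at 3 of 36 sites (28, 30, 36), so p = 3/36 ≈ 0.083333.
d = −(3/4) ln(1 − 4p/3) = −0.75 ln(1 − 0.111111) = −0.75 ln(0.888889)
  = −0.75 × (-0.117783) = 0.088337 substitutions/site.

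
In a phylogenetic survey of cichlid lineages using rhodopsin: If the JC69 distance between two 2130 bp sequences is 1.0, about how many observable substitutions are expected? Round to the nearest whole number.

1176

Invert JC69: p = (3/4)(1 − e^(−4d/3)) = 0.75 × (1 − e^(-1.333333)) = 0.75 × (1 − 0.263597) = 0.552302.
Expected differing sites = pL ≈ 0.552302 × 2130 = 1176.40326 ≈ 1176.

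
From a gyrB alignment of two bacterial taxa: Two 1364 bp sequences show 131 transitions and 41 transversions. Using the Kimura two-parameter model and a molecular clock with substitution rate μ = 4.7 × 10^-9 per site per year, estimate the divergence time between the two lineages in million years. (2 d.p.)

15.01

P = 131/1364 ≈ 0.096041 and Q = 41/1364 ≈ 0.030059.
Under the Kimura two-parameter model, d = −½ ln(1 − 2P − Q) − ¼ ln(1 − 2Q).
1 − 2P − Q = 0.777859, giving −½ ln(0.777859) = 0.125605.
1 − 2Q = 0.939882, giving −¼ ln(0.939882) = 0.015500.
d = 0.125605 + 0.015500 = 0.141105.
Under a molecular clock d = 2μt, so t = d/(2μ) = 0.141105 / (2 × 4.7 × 10^-9) = 15.01 million years.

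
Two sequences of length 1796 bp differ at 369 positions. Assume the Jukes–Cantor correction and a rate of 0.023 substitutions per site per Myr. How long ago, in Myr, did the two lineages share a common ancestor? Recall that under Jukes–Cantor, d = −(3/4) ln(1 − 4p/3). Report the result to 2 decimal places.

5.22

p = 369/1796 ≈ 0.205457.
d = −(3/4) ln(1 − 4p/3) = −0.75 ln(1 − 0.273943) = −0.75 ln(0.726057)
  = −0.75 × (-0.320127) = 0.240095 substitutions/site.
Under a molecular clock d = 2μt, so t = d/(2μ) = 0.240095 / (2 × 0.023) = 5.22 Myr.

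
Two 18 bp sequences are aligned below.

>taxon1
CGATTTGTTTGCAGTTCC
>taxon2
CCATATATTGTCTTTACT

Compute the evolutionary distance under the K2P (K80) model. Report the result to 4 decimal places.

Of 18 sites, 2 differences are transitions and 7 are transversions, so P = 2/18 ≈ 0.111111 and Q = 7/18 ≈ 0.388889.
Under the Kimura two-parameter model, d = −½ ln(1 − 2P − Q) − ¼ ln(1 − 2Q).
1 − 2P − Q = 0.388889, giving −½ ln(0.388889) = 0.472231.
1 − 2Q = 0.222222, giving −¼ ln(0.222222) = 0.376020.
d = 0.472231 + 0.376020 = 0.848251.

0.8483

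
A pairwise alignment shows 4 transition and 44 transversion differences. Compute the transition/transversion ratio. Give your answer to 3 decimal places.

0.091

R = 4/44 = 0.090909… ≈ 0.091 (to 3 d.p.).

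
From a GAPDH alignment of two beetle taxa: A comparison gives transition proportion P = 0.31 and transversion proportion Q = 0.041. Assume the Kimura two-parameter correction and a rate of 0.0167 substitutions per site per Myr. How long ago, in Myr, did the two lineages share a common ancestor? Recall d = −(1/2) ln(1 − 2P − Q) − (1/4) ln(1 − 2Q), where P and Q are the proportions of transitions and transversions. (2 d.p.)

Under the Kimura two-parameter model, d = −½ ln(1 − 2P − Q) − ¼ ln(1 − 2Q).
1 − 2P − Q = 0.339, giving −½ ln(0.339) = 0.540878.
1 − 2Q = 0.918, giving −¼ ln(0.918) = 0.021389.
d = 0.540878 + 0.021389 = 0.562267.
Under a molecular clock d = 2μt, so t = d/(2μ) = 0.562267 / (2 × 0.0167) = 16.83 Myr.

16.83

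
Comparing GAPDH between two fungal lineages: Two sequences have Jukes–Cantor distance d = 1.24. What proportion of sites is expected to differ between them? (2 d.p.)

p = (3/4)(1 − e^(−4d/3)) = 0.75 × (1 − e^(-1.653333)) = 0.75 × (1 − 0.191411) = 0.606442.

0.61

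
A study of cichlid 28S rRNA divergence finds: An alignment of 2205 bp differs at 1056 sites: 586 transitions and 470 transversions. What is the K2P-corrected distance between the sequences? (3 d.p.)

0.822

P = 586/2205 ≈ 0.26576 and Q = 470/2205 ≈ 0.213152.
Under the Kimura two-parameter model, d = −½ ln(1 − 2P − Q) − ¼ ln(1 − 2Q).
1 − 2P − Q = 0.255328, giving −½ ln(0.255328) = 0.682603.
1 − 2Q = 0.573696, giving −¼ ln(0.573696) = 0.138914.
d = 0.682603 + 0.138914 = 0.821517.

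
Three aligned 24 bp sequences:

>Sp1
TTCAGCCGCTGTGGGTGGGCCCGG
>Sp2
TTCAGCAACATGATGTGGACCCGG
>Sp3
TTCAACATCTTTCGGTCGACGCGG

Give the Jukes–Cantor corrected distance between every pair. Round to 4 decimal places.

d(Sp1,Sp2) = 0.4408, d(Sp1,Sp3) = 0.4408, d(Sp2,Sp3) = 0.4408

Sp1–Sp2: 8/24 sites differ → p ≈ 0.333333, d = −0.75 ln(1 − 0.444444) = 0.440839 ≈ 0.4408.
Sp1–Sp3: 8/24 sites differ → p ≈ 0.333333, d = −0.75 ln(1 − 0.444444) = 0.440839 ≈ 0.4408.
Sp2–Sp3: 8/24 sites differ → p ≈ 0.333333, d = −0.75 ln(1 − 0.444444) = 0.440839 ≈ 0.4408.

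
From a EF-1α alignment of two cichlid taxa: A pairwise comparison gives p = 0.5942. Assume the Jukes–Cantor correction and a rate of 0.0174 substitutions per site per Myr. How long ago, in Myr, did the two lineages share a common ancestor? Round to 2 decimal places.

d = −(3/4) ln(1 − 4p/3) = −0.75 ln(1 − 0.792267) = −0.75 ln(0.207733)
  = −0.75 × (-1.571502) = 1.178627 substitutions/site.
Under a molecular clock d = 2μt, so t = d/(2μ) = 1.178627 / (2 × 0.0174) = 33.87 Myr.

33.87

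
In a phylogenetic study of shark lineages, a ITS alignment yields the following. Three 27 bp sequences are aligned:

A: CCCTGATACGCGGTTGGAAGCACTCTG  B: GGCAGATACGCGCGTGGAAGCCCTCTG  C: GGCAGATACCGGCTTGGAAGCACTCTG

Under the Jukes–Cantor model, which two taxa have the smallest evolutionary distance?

B and C

A–B: 6/27 differ, p = 0.222, d = 0.264.
A–C: 6/27 differ, p = 0.222, d = 0.264.
B–C: 4/27 differ, p = 0.148, d = 0.165.
The smallest distance is between B and C.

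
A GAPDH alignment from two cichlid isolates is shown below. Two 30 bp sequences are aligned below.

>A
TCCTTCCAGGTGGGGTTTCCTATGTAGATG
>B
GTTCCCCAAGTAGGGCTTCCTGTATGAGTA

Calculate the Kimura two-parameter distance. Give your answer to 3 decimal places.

Of 30 sites, 13 differences are transitions and 1 are transversions, so P = 13/30 ≈ 0.433333 and Q = 1/30 ≈ 0.033333.
Under the Kimura two-parameter model, d = −½ ln(1 − 2P − Q) − ¼ ln(1 − 2Q).
1 − 2P − Q = 0.100001, giving −½ ln(0.100001) = 1.151288.
1 − 2Q = 0.933334, giving −¼ ln(0.933334) = 0.017248.
d = 1.151288 + 0.017248 = 1.168536.

1.169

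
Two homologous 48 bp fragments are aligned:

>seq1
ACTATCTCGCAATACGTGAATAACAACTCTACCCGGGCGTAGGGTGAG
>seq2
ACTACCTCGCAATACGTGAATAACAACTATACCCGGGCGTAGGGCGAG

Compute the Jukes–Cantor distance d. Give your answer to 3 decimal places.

0.065

The sequences differ at 3 of 48 sites (5, 29, 45), so p = 3/48 = 0.0625.
d = −(3/4) ln(1 − 4p/3) = −0.75 ln(1 − 0.083333) = −0.75 ln(0.916667)
  = −0.75 × (-0.087011) = 0.065258 substitutions/site.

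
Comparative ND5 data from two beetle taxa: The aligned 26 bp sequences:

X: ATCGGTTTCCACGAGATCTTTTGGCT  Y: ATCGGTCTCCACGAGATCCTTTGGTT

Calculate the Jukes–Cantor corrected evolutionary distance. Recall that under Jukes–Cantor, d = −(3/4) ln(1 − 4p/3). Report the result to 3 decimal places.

The sequences differ at 3 of 26 sites (7, 19, 25), so p = 3/26 ≈ 0.115385.
d = −(3/4) ln(1 − 4p/3) = −0.75 ln(1 − 0.153847) = −0.75 ln(0.846153)
  = −0.75 × (-0.167055) = 0.125291 substitutions/site.

0.125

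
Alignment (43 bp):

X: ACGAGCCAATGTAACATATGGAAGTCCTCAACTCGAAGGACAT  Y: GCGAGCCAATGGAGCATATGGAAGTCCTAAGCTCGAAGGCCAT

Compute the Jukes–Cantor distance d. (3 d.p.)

The sequences differ at 6 of 43 sites (1, 12, 14, 29, 31, 40), so p = 6/43 ≈ 0.139535.
d = −(3/4) ln(1 − 4p/3) = −0.75 ln(1 − 0.186047) = −0.75 ln(0.813953)
  = −0.75 × (-0.205853) = 0.154390 substitutions/site.

0.154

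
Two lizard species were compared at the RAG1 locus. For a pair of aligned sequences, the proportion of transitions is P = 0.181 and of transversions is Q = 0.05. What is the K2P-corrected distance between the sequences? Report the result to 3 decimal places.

0.292

Under the Kimura two-parameter model, d = −½ ln(1 − 2P − Q) − ¼ ln(1 − 2Q).
1 − 2P − Q = 0.588, giving −½ ln(0.588) = 0.265514.
1 − 2Q = 0.9, giving −¼ ln(0.9) = 0.026340.
d = 0.265514 + 0.026340 = 0.291854.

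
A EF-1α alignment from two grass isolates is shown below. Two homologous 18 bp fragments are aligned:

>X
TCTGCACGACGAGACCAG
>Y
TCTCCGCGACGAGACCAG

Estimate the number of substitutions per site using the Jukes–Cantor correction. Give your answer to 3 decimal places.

The sequences differ at 2 of 18 sites (4, 6), so p = 2/18 ≈ 0.111111.
d = −(3/4) ln(1 − 4p/3) = −0.75 ln(1 − 0.148148) = −0.75 ln(0.851852)
  = −0.75 × (-0.160342) = 0.120257 substitutions/site.

0.120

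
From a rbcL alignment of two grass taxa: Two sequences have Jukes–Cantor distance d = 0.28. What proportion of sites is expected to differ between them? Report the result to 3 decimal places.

0.234

p = (3/4)(1 − e^(−4d/3)) = 0.75 × (1 − e^(-0.373333)) = 0.75 × (1 − 0.688436) = 0.233673.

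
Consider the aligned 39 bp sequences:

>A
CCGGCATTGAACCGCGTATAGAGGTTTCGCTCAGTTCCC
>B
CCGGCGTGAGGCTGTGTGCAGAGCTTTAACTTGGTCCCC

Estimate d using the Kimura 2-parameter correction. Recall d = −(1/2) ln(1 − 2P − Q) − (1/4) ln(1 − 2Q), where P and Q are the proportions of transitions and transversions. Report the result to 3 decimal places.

0.631

Of 39 sites, 12 differences are transitions and 3 are transversions, so P = 12/39 ≈ 0.307692 and Q = 3/39 ≈ 0.076923.
Under the Kimura two-parameter model, d = −½ ln(1 − 2P − Q) − ¼ ln(1 − 2Q).
1 − 2P − Q = 0.307693, giving −½ ln(0.307693) = 0.589326.
1 − 2Q = 0.846154, giving −¼ ln(0.846154) = 0.041763.
d = 0.589326 + 0.041763 = 0.631089.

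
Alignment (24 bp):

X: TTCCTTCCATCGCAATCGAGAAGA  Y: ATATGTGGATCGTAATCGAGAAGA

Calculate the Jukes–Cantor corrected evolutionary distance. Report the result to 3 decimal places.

0.369

The sequences differ at 7 of 24 sites (1, 3, 4, 5, 7, 8, 13), so p = 7/24 ≈ 0.291667.
d = −(3/4) ln(1 − 4p/3) = −0.75 ln(1 − 0.388889) = −0.75 ln(0.611111)
  = −0.75 × (-0.492477) = 0.369358 substitutions/site.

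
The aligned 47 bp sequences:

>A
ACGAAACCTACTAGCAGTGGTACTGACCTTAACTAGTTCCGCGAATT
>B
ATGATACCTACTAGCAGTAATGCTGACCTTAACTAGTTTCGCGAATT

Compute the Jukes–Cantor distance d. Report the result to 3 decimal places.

The sequences differ at 6 of 47 sites (2, 5, 19, 20, 22, 39), so p = 6/47 ≈ 0.12766.
d = −(3/4) ln(1 − 4p/3) = −0.75 ln(1 − 0.170213) = −0.75 ln(0.829787)
  = −0.75 × (-0.186586) = 0.139940 substitutions/site.

0.140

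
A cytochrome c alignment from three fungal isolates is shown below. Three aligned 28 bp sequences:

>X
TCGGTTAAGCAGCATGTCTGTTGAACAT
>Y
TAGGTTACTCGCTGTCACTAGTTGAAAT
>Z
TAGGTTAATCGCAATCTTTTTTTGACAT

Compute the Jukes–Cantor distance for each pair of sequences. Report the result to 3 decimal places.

d(X,Y) = 0.824, d(X,Z) = 0.485, d(Y,Z) = 0.360

X–Y: 14/28 sites differ → p = 0.5, d = −0.75 ln(1 − 0.666667) = 0.823960 ≈ 0.824.
X–Z: 10/28 sites differ → p ≈ 0.357143, d = −0.75 ln(1 − 0.476191) = 0.484971 ≈ 0.485.
Y–Z: 8/28 sites differ → p ≈ 0.285714, d = −0.75 ln(1 − 0.380952) = 0.359679 ≈ 0.360.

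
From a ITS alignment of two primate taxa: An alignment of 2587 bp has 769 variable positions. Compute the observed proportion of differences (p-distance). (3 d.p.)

0.297

p = 769/2587 = 0.297255… ≈ 0.297 (to 3 d.p.).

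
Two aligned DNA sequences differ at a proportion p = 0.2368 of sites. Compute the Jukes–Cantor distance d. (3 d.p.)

0.285

d = −(3/4) ln(1 − 4p/3) = −0.75 ln(1 − 0.315733) = −0.75 ln(0.684267)
  = −0.75 × (-0.379407) = 0.284555 substitutions/site.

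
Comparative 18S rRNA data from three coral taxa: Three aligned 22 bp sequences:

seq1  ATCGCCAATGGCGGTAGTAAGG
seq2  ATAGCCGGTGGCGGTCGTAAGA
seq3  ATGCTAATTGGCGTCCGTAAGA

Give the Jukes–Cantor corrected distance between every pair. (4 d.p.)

seq1–seq2: 5/22 sites differ → p ≈ 0.227273, d = −0.75 ln(1 − 0.303031) = 0.270761 ≈ 0.2708.
seq1–seq3: 9/22 sites differ → p ≈ 0.409091, d = −0.75 ln(1 − 0.545455) = 0.591344 ≈ 0.5913.
seq2–seq3: 8/22 sites differ → p ≈ 0.363636, d = −0.75 ln(1 − 0.484848) = 0.497470 ≈ 0.4975.

d(seq1,seq2) = 0.2708, d(seq1,seq3) = 0.5913, d(seq2,seq3) = 0.4975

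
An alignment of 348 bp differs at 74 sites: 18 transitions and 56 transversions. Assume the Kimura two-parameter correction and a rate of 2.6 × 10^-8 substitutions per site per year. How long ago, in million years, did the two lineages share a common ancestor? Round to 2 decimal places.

P = 18/348 ≈ 0.051724 and Q = 56/348 ≈ 0.16092.
Under the Kimura two-parameter model, d = −½ ln(1 − 2P − Q) − ¼ ln(1 − 2Q).
1 − 2P − Q = 0.735632, giving −½ ln(0.735632) = 0.153513.
1 − 2Q = 0.67816, giving −¼ ln(0.67816) = 0.097093.
d = 0.153513 + 0.097093 = 0.250606.
Under a molecular clock d = 2μt, so t = d/(2μ) = 0.250606 / (2 × 2.6 × 10^-8) = 4.82 million years.

4.82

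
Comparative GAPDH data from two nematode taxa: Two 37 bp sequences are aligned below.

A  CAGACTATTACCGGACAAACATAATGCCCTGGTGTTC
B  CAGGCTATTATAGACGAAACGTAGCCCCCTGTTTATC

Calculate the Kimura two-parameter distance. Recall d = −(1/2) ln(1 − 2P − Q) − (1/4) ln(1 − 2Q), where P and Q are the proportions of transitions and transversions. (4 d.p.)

Of 37 sites, 6 differences are transitions and 7 are transversions, so P = 6/37 ≈ 0.162162 and Q = 7/37 ≈ 0.189189.
Under the Kimura two-parameter model, d = −½ ln(1 − 2P − Q) − ¼ ln(1 − 2Q).
1 − 2P − Q = 0.486487, giving −½ ln(0.486487) = 0.360273.
1 − 2Q = 0.621622, giving −¼ ln(0.621622) = 0.118856.
d = 0.360273 + 0.118856 = 0.479129.

0.4791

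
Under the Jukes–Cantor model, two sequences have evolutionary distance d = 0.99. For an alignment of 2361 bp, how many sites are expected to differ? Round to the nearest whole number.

Invert JC69: p = (3/4)(1 − e^(−4d/3)) = 0.75 × (1 − e^(-1.32)) = 0.75 × (1 − 0.267135) = 0.549649.
Expected differing sites = pL ≈ 0.549649 × 2361 = 1297.721289 ≈ 1298.

1298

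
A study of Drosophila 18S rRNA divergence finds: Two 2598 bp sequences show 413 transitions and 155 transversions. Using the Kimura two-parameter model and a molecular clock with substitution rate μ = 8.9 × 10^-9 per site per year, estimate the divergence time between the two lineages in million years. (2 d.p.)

15.10

P = 413/2598 ≈ 0.158968 and Q = 155/2598 ≈ 0.059661.
Under the Kimura two-parameter model, d = −½ ln(1 − 2P − Q) − ¼ ln(1 − 2Q).
1 − 2P − Q = 0.622403, giving −½ ln(0.622403) = 0.237084.
1 − 2Q = 0.880678, giving −¼ ln(0.880678) = 0.031766.
d = 0.237084 + 0.031766 = 0.268850.
Under a molecular clock d = 2μt, so t = d/(2μ) = 0.268850 / (2 × 8.9 × 10^-9) = 15.10 million years.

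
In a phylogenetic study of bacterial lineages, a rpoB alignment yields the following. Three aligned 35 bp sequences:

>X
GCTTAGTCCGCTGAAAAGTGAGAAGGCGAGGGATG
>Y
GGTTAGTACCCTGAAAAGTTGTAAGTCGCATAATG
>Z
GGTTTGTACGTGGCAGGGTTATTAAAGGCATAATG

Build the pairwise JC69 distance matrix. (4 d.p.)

X–Y: 11/35 sites differ → p ≈ 0.314286, d = −0.75 ln(1 − 0.419048) = 0.407315 ≈ 0.4073.
X–Z: 18/35 sites differ → p ≈ 0.514286, d = −0.75 ln(1 − 0.685715) = 0.868091 ≈ 0.8681.
Y–Z: 12/35 sites differ → p ≈ 0.342857, d = −0.75 ln(1 − 0.457143) = 0.458182 ≈ 0.4582.

d(X,Y) = 0.4073, d(X,Z) = 0.8681, d(Y,Z) = 0.4582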